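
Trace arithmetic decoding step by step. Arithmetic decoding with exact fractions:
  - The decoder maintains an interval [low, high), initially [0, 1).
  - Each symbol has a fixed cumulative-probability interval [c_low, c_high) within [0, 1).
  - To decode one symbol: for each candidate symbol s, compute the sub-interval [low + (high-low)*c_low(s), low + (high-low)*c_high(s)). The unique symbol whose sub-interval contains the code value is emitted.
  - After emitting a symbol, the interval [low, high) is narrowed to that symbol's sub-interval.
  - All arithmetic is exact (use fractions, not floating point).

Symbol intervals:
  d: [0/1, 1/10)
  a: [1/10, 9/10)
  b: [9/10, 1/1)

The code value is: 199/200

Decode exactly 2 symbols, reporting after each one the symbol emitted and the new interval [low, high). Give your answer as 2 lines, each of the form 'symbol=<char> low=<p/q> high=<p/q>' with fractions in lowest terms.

Step 1: interval [0/1, 1/1), width = 1/1 - 0/1 = 1/1
  'd': [0/1 + 1/1*0/1, 0/1 + 1/1*1/10) = [0/1, 1/10)
  'a': [0/1 + 1/1*1/10, 0/1 + 1/1*9/10) = [1/10, 9/10)
  'b': [0/1 + 1/1*9/10, 0/1 + 1/1*1/1) = [9/10, 1/1) <- contains code 199/200
  emit 'b', narrow to [9/10, 1/1)
Step 2: interval [9/10, 1/1), width = 1/1 - 9/10 = 1/10
  'd': [9/10 + 1/10*0/1, 9/10 + 1/10*1/10) = [9/10, 91/100)
  'a': [9/10 + 1/10*1/10, 9/10 + 1/10*9/10) = [91/100, 99/100)
  'b': [9/10 + 1/10*9/10, 9/10 + 1/10*1/1) = [99/100, 1/1) <- contains code 199/200
  emit 'b', narrow to [99/100, 1/1)

Answer: symbol=b low=9/10 high=1/1
symbol=b low=99/100 high=1/1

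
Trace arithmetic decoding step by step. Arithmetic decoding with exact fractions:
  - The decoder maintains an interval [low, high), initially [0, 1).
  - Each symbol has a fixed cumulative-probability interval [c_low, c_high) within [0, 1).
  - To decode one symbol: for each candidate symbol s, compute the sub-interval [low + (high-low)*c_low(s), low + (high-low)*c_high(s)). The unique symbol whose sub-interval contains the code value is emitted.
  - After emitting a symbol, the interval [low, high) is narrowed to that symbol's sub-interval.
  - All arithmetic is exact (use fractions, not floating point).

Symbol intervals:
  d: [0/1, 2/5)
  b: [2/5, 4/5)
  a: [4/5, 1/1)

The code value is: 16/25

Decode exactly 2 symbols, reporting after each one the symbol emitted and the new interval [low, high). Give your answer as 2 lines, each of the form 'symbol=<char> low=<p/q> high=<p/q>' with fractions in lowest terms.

Step 1: interval [0/1, 1/1), width = 1/1 - 0/1 = 1/1
  'd': [0/1 + 1/1*0/1, 0/1 + 1/1*2/5) = [0/1, 2/5)
  'b': [0/1 + 1/1*2/5, 0/1 + 1/1*4/5) = [2/5, 4/5) <- contains code 16/25
  'a': [0/1 + 1/1*4/5, 0/1 + 1/1*1/1) = [4/5, 1/1)
  emit 'b', narrow to [2/5, 4/5)
Step 2: interval [2/5, 4/5), width = 4/5 - 2/5 = 2/5
  'd': [2/5 + 2/5*0/1, 2/5 + 2/5*2/5) = [2/5, 14/25)
  'b': [2/5 + 2/5*2/5, 2/5 + 2/5*4/5) = [14/25, 18/25) <- contains code 16/25
  'a': [2/5 + 2/5*4/5, 2/5 + 2/5*1/1) = [18/25, 4/5)
  emit 'b', narrow to [14/25, 18/25)

Answer: symbol=b low=2/5 high=4/5
symbol=b low=14/25 high=18/25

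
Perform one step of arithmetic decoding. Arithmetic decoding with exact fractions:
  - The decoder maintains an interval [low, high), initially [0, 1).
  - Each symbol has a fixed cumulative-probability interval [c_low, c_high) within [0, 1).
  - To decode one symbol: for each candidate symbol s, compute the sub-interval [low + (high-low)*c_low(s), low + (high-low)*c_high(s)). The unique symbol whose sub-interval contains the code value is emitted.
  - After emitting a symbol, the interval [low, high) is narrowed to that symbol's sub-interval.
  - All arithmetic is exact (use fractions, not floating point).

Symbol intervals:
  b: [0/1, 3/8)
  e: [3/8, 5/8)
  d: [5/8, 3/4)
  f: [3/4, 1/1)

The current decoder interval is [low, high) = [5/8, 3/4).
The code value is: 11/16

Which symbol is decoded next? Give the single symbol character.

Answer: e

Derivation:
Interval width = high − low = 3/4 − 5/8 = 1/8
Scaled code = (code − low) / width = (11/16 − 5/8) / 1/8 = 1/2
  b: [0/1, 3/8) 
  e: [3/8, 5/8) ← scaled code falls here ✓
  d: [5/8, 3/4) 
  f: [3/4, 1/1) 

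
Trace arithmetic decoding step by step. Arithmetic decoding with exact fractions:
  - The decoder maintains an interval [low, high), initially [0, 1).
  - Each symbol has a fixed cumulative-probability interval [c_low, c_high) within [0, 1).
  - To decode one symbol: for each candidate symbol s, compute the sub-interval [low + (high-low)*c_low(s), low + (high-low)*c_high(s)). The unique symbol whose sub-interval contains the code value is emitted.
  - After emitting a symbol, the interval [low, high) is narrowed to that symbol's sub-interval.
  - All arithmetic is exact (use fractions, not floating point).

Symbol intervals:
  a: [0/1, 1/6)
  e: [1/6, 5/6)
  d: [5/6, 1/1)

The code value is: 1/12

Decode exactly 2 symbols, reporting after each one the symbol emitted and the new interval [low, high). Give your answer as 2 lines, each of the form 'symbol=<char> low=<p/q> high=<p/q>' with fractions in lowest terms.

Step 1: interval [0/1, 1/1), width = 1/1 - 0/1 = 1/1
  'a': [0/1 + 1/1*0/1, 0/1 + 1/1*1/6) = [0/1, 1/6) <- contains code 1/12
  'e': [0/1 + 1/1*1/6, 0/1 + 1/1*5/6) = [1/6, 5/6)
  'd': [0/1 + 1/1*5/6, 0/1 + 1/1*1/1) = [5/6, 1/1)
  emit 'a', narrow to [0/1, 1/6)
Step 2: interval [0/1, 1/6), width = 1/6 - 0/1 = 1/6
  'a': [0/1 + 1/6*0/1, 0/1 + 1/6*1/6) = [0/1, 1/36)
  'e': [0/1 + 1/6*1/6, 0/1 + 1/6*5/6) = [1/36, 5/36) <- contains code 1/12
  'd': [0/1 + 1/6*5/6, 0/1 + 1/6*1/1) = [5/36, 1/6)
  emit 'e', narrow to [1/36, 5/36)

Answer: symbol=a low=0/1 high=1/6
symbol=e low=1/36 high=5/36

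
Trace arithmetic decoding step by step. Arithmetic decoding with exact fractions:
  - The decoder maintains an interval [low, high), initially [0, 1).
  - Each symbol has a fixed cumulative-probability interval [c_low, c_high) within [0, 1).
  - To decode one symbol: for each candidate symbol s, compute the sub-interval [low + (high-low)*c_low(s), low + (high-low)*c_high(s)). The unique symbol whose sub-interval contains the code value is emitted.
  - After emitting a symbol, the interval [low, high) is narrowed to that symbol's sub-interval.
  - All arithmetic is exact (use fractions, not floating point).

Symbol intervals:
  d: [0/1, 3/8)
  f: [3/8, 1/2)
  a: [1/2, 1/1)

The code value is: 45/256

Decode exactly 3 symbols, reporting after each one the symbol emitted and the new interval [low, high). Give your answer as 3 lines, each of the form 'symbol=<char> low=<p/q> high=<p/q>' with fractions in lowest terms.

Step 1: interval [0/1, 1/1), width = 1/1 - 0/1 = 1/1
  'd': [0/1 + 1/1*0/1, 0/1 + 1/1*3/8) = [0/1, 3/8) <- contains code 45/256
  'f': [0/1 + 1/1*3/8, 0/1 + 1/1*1/2) = [3/8, 1/2)
  'a': [0/1 + 1/1*1/2, 0/1 + 1/1*1/1) = [1/2, 1/1)
  emit 'd', narrow to [0/1, 3/8)
Step 2: interval [0/1, 3/8), width = 3/8 - 0/1 = 3/8
  'd': [0/1 + 3/8*0/1, 0/1 + 3/8*3/8) = [0/1, 9/64)
  'f': [0/1 + 3/8*3/8, 0/1 + 3/8*1/2) = [9/64, 3/16) <- contains code 45/256
  'a': [0/1 + 3/8*1/2, 0/1 + 3/8*1/1) = [3/16, 3/8)
  emit 'f', narrow to [9/64, 3/16)
Step 3: interval [9/64, 3/16), width = 3/16 - 9/64 = 3/64
  'd': [9/64 + 3/64*0/1, 9/64 + 3/64*3/8) = [9/64, 81/512)
  'f': [9/64 + 3/64*3/8, 9/64 + 3/64*1/2) = [81/512, 21/128)
  'a': [9/64 + 3/64*1/2, 9/64 + 3/64*1/1) = [21/128, 3/16) <- contains code 45/256
  emit 'a', narrow to [21/128, 3/16)

Answer: symbol=d low=0/1 high=3/8
symbol=f low=9/64 high=3/16
symbol=a low=21/128 high=3/16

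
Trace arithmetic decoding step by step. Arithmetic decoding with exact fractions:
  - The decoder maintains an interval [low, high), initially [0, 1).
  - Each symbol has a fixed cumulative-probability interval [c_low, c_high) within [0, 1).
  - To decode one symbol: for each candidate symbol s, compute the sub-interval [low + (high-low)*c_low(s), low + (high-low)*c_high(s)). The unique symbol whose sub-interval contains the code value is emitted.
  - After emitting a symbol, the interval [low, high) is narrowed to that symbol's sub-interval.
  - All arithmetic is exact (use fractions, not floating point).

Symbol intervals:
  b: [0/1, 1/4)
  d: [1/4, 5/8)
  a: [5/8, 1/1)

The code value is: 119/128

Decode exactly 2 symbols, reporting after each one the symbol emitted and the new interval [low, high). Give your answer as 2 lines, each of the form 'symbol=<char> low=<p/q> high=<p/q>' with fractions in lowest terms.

Answer: symbol=a low=5/8 high=1/1
symbol=a low=55/64 high=1/1

Derivation:
Step 1: interval [0/1, 1/1), width = 1/1 - 0/1 = 1/1
  'b': [0/1 + 1/1*0/1, 0/1 + 1/1*1/4) = [0/1, 1/4)
  'd': [0/1 + 1/1*1/4, 0/1 + 1/1*5/8) = [1/4, 5/8)
  'a': [0/1 + 1/1*5/8, 0/1 + 1/1*1/1) = [5/8, 1/1) <- contains code 119/128
  emit 'a', narrow to [5/8, 1/1)
Step 2: interval [5/8, 1/1), width = 1/1 - 5/8 = 3/8
  'b': [5/8 + 3/8*0/1, 5/8 + 3/8*1/4) = [5/8, 23/32)
  'd': [5/8 + 3/8*1/4, 5/8 + 3/8*5/8) = [23/32, 55/64)
  'a': [5/8 + 3/8*5/8, 5/8 + 3/8*1/1) = [55/64, 1/1) <- contains code 119/128
  emit 'a', narrow to [55/64, 1/1)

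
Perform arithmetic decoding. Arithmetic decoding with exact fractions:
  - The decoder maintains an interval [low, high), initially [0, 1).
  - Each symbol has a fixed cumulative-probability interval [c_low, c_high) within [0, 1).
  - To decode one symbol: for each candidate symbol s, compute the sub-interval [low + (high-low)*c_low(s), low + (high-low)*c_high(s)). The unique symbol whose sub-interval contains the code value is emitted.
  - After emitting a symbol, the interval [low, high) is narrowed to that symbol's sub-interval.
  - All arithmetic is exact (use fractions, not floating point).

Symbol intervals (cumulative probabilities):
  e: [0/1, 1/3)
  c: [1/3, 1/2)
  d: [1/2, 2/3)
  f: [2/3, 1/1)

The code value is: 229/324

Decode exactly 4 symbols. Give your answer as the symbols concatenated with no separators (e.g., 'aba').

Step 1: interval [0/1, 1/1), width = 1/1 - 0/1 = 1/1
  'e': [0/1 + 1/1*0/1, 0/1 + 1/1*1/3) = [0/1, 1/3)
  'c': [0/1 + 1/1*1/3, 0/1 + 1/1*1/2) = [1/3, 1/2)
  'd': [0/1 + 1/1*1/2, 0/1 + 1/1*2/3) = [1/2, 2/3)
  'f': [0/1 + 1/1*2/3, 0/1 + 1/1*1/1) = [2/3, 1/1) <- contains code 229/324
  emit 'f', narrow to [2/3, 1/1)
Step 2: interval [2/3, 1/1), width = 1/1 - 2/3 = 1/3
  'e': [2/3 + 1/3*0/1, 2/3 + 1/3*1/3) = [2/3, 7/9) <- contains code 229/324
  'c': [2/3 + 1/3*1/3, 2/3 + 1/3*1/2) = [7/9, 5/6)
  'd': [2/3 + 1/3*1/2, 2/3 + 1/3*2/3) = [5/6, 8/9)
  'f': [2/3 + 1/3*2/3, 2/3 + 1/3*1/1) = [8/9, 1/1)
  emit 'e', narrow to [2/3, 7/9)
Step 3: interval [2/3, 7/9), width = 7/9 - 2/3 = 1/9
  'e': [2/3 + 1/9*0/1, 2/3 + 1/9*1/3) = [2/3, 19/27)
  'c': [2/3 + 1/9*1/3, 2/3 + 1/9*1/2) = [19/27, 13/18) <- contains code 229/324
  'd': [2/3 + 1/9*1/2, 2/3 + 1/9*2/3) = [13/18, 20/27)
  'f': [2/3 + 1/9*2/3, 2/3 + 1/9*1/1) = [20/27, 7/9)
  emit 'c', narrow to [19/27, 13/18)
Step 4: interval [19/27, 13/18), width = 13/18 - 19/27 = 1/54
  'e': [19/27 + 1/54*0/1, 19/27 + 1/54*1/3) = [19/27, 115/162) <- contains code 229/324
  'c': [19/27 + 1/54*1/3, 19/27 + 1/54*1/2) = [115/162, 77/108)
  'd': [19/27 + 1/54*1/2, 19/27 + 1/54*2/3) = [77/108, 58/81)
  'f': [19/27 + 1/54*2/3, 19/27 + 1/54*1/1) = [58/81, 13/18)
  emit 'e', narrow to [19/27, 115/162)

Answer: fece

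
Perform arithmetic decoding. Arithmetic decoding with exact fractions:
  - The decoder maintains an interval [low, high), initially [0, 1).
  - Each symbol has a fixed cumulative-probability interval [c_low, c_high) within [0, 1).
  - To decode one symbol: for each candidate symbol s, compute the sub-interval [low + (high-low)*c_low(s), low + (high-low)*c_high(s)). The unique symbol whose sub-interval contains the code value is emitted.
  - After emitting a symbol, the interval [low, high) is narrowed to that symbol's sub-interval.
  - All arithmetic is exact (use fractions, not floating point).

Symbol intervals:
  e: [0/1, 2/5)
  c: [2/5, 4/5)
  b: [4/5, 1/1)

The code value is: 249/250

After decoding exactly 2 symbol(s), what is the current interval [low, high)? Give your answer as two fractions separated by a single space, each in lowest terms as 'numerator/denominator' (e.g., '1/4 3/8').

Answer: 24/25 1/1

Derivation:
Step 1: interval [0/1, 1/1), width = 1/1 - 0/1 = 1/1
  'e': [0/1 + 1/1*0/1, 0/1 + 1/1*2/5) = [0/1, 2/5)
  'c': [0/1 + 1/1*2/5, 0/1 + 1/1*4/5) = [2/5, 4/5)
  'b': [0/1 + 1/1*4/5, 0/1 + 1/1*1/1) = [4/5, 1/1) <- contains code 249/250
  emit 'b', narrow to [4/5, 1/1)
Step 2: interval [4/5, 1/1), width = 1/1 - 4/5 = 1/5
  'e': [4/5 + 1/5*0/1, 4/5 + 1/5*2/5) = [4/5, 22/25)
  'c': [4/5 + 1/5*2/5, 4/5 + 1/5*4/5) = [22/25, 24/25)
  'b': [4/5 + 1/5*4/5, 4/5 + 1/5*1/1) = [24/25, 1/1) <- contains code 249/250
  emit 'b', narrow to [24/25, 1/1)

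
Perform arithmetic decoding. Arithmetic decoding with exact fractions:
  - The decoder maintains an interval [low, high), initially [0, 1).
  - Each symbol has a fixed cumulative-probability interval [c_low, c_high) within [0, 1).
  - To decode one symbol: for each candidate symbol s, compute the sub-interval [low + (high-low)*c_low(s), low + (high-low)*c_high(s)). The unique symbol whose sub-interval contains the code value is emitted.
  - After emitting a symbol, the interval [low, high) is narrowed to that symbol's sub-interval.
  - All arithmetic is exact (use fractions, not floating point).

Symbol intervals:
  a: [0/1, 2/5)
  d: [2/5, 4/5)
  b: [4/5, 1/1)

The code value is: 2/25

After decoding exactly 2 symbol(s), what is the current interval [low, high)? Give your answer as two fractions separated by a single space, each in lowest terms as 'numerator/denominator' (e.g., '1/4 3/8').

Answer: 0/1 4/25

Derivation:
Step 1: interval [0/1, 1/1), width = 1/1 - 0/1 = 1/1
  'a': [0/1 + 1/1*0/1, 0/1 + 1/1*2/5) = [0/1, 2/5) <- contains code 2/25
  'd': [0/1 + 1/1*2/5, 0/1 + 1/1*4/5) = [2/5, 4/5)
  'b': [0/1 + 1/1*4/5, 0/1 + 1/1*1/1) = [4/5, 1/1)
  emit 'a', narrow to [0/1, 2/5)
Step 2: interval [0/1, 2/5), width = 2/5 - 0/1 = 2/5
  'a': [0/1 + 2/5*0/1, 0/1 + 2/5*2/5) = [0/1, 4/25) <- contains code 2/25
  'd': [0/1 + 2/5*2/5, 0/1 + 2/5*4/5) = [4/25, 8/25)
  'b': [0/1 + 2/5*4/5, 0/1 + 2/5*1/1) = [8/25, 2/5)
  emit 'a', narrow to [0/1, 4/25)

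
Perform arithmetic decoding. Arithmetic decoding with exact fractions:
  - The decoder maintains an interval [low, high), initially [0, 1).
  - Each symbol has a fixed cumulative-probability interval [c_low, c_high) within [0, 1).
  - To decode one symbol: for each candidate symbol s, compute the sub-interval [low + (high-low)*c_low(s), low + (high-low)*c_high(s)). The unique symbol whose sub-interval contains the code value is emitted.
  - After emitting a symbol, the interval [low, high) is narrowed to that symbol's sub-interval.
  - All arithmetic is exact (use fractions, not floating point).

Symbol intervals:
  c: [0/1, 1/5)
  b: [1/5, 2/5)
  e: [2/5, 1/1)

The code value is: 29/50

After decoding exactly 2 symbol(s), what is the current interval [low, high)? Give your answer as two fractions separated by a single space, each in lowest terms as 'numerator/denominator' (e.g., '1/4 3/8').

Step 1: interval [0/1, 1/1), width = 1/1 - 0/1 = 1/1
  'c': [0/1 + 1/1*0/1, 0/1 + 1/1*1/5) = [0/1, 1/5)
  'b': [0/1 + 1/1*1/5, 0/1 + 1/1*2/5) = [1/5, 2/5)
  'e': [0/1 + 1/1*2/5, 0/1 + 1/1*1/1) = [2/5, 1/1) <- contains code 29/50
  emit 'e', narrow to [2/5, 1/1)
Step 2: interval [2/5, 1/1), width = 1/1 - 2/5 = 3/5
  'c': [2/5 + 3/5*0/1, 2/5 + 3/5*1/5) = [2/5, 13/25)
  'b': [2/5 + 3/5*1/5, 2/5 + 3/5*2/5) = [13/25, 16/25) <- contains code 29/50
  'e': [2/5 + 3/5*2/5, 2/5 + 3/5*1/1) = [16/25, 1/1)
  emit 'b', narrow to [13/25, 16/25)

Answer: 13/25 16/25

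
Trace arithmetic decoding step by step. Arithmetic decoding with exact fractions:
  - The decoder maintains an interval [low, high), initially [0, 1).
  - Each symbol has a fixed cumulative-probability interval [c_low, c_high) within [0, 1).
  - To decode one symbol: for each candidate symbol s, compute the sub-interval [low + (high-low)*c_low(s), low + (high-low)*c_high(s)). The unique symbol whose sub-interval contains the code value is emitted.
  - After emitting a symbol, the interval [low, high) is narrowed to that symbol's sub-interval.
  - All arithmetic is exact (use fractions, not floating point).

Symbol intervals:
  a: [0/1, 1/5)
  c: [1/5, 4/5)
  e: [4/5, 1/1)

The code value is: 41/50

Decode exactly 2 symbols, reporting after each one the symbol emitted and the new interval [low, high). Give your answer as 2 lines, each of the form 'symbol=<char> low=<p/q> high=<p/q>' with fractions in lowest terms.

Answer: symbol=e low=4/5 high=1/1
symbol=a low=4/5 high=21/25

Derivation:
Step 1: interval [0/1, 1/1), width = 1/1 - 0/1 = 1/1
  'a': [0/1 + 1/1*0/1, 0/1 + 1/1*1/5) = [0/1, 1/5)
  'c': [0/1 + 1/1*1/5, 0/1 + 1/1*4/5) = [1/5, 4/5)
  'e': [0/1 + 1/1*4/5, 0/1 + 1/1*1/1) = [4/5, 1/1) <- contains code 41/50
  emit 'e', narrow to [4/5, 1/1)
Step 2: interval [4/5, 1/1), width = 1/1 - 4/5 = 1/5
  'a': [4/5 + 1/5*0/1, 4/5 + 1/5*1/5) = [4/5, 21/25) <- contains code 41/50
  'c': [4/5 + 1/5*1/5, 4/5 + 1/5*4/5) = [21/25, 24/25)
  'e': [4/5 + 1/5*4/5, 4/5 + 1/5*1/1) = [24/25, 1/1)
  emit 'a', narrow to [4/5, 21/25)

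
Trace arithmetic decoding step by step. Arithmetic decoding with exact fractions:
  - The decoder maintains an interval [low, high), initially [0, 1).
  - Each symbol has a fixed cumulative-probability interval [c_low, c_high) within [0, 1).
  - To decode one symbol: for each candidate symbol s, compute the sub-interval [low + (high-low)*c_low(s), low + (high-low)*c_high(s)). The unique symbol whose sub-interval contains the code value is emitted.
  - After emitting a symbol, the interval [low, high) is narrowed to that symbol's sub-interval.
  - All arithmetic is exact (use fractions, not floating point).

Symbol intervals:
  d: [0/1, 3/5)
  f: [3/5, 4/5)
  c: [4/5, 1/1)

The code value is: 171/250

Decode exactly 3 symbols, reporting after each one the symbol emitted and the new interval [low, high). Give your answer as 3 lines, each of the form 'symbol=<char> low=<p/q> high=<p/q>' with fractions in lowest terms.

Step 1: interval [0/1, 1/1), width = 1/1 - 0/1 = 1/1
  'd': [0/1 + 1/1*0/1, 0/1 + 1/1*3/5) = [0/1, 3/5)
  'f': [0/1 + 1/1*3/5, 0/1 + 1/1*4/5) = [3/5, 4/5) <- contains code 171/250
  'c': [0/1 + 1/1*4/5, 0/1 + 1/1*1/1) = [4/5, 1/1)
  emit 'f', narrow to [3/5, 4/5)
Step 2: interval [3/5, 4/5), width = 4/5 - 3/5 = 1/5
  'd': [3/5 + 1/5*0/1, 3/5 + 1/5*3/5) = [3/5, 18/25) <- contains code 171/250
  'f': [3/5 + 1/5*3/5, 3/5 + 1/5*4/5) = [18/25, 19/25)
  'c': [3/5 + 1/5*4/5, 3/5 + 1/5*1/1) = [19/25, 4/5)
  emit 'd', narrow to [3/5, 18/25)
Step 3: interval [3/5, 18/25), width = 18/25 - 3/5 = 3/25
  'd': [3/5 + 3/25*0/1, 3/5 + 3/25*3/5) = [3/5, 84/125)
  'f': [3/5 + 3/25*3/5, 3/5 + 3/25*4/5) = [84/125, 87/125) <- contains code 171/250
  'c': [3/5 + 3/25*4/5, 3/5 + 3/25*1/1) = [87/125, 18/25)
  emit 'f', narrow to [84/125, 87/125)

Answer: symbol=f low=3/5 high=4/5
symbol=d low=3/5 high=18/25
symbol=f low=84/125 high=87/125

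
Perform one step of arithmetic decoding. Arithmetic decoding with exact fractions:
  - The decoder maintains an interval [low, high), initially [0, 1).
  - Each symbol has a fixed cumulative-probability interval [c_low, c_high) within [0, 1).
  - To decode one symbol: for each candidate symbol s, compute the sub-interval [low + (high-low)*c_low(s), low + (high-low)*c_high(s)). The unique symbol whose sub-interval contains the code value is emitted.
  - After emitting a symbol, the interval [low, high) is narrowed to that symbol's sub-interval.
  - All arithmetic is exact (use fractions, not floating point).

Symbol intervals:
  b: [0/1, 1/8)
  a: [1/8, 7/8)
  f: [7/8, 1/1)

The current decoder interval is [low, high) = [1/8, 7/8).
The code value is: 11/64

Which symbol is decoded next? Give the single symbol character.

Interval width = high − low = 7/8 − 1/8 = 3/4
Scaled code = (code − low) / width = (11/64 − 1/8) / 3/4 = 1/16
  b: [0/1, 1/8) ← scaled code falls here ✓
  a: [1/8, 7/8) 
  f: [7/8, 1/1) 

Answer: b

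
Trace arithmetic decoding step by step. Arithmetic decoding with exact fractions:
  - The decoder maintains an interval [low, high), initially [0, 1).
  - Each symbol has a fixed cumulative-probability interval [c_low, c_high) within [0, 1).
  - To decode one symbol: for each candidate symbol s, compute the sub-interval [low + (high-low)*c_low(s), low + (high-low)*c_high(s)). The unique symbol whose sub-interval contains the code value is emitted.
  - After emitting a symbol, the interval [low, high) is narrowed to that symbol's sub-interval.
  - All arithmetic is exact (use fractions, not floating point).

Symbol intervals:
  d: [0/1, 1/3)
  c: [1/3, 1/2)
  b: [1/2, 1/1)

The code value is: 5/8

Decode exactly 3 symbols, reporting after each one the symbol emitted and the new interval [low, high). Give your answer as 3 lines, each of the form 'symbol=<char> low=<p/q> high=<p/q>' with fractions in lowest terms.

Step 1: interval [0/1, 1/1), width = 1/1 - 0/1 = 1/1
  'd': [0/1 + 1/1*0/1, 0/1 + 1/1*1/3) = [0/1, 1/3)
  'c': [0/1 + 1/1*1/3, 0/1 + 1/1*1/2) = [1/3, 1/2)
  'b': [0/1 + 1/1*1/2, 0/1 + 1/1*1/1) = [1/2, 1/1) <- contains code 5/8
  emit 'b', narrow to [1/2, 1/1)
Step 2: interval [1/2, 1/1), width = 1/1 - 1/2 = 1/2
  'd': [1/2 + 1/2*0/1, 1/2 + 1/2*1/3) = [1/2, 2/3) <- contains code 5/8
  'c': [1/2 + 1/2*1/3, 1/2 + 1/2*1/2) = [2/3, 3/4)
  'b': [1/2 + 1/2*1/2, 1/2 + 1/2*1/1) = [3/4, 1/1)
  emit 'd', narrow to [1/2, 2/3)
Step 3: interval [1/2, 2/3), width = 2/3 - 1/2 = 1/6
  'd': [1/2 + 1/6*0/1, 1/2 + 1/6*1/3) = [1/2, 5/9)
  'c': [1/2 + 1/6*1/3, 1/2 + 1/6*1/2) = [5/9, 7/12)
  'b': [1/2 + 1/6*1/2, 1/2 + 1/6*1/1) = [7/12, 2/3) <- contains code 5/8
  emit 'b', narrow to [7/12, 2/3)

Answer: symbol=b low=1/2 high=1/1
symbol=d low=1/2 high=2/3
symbol=b low=7/12 high=2/3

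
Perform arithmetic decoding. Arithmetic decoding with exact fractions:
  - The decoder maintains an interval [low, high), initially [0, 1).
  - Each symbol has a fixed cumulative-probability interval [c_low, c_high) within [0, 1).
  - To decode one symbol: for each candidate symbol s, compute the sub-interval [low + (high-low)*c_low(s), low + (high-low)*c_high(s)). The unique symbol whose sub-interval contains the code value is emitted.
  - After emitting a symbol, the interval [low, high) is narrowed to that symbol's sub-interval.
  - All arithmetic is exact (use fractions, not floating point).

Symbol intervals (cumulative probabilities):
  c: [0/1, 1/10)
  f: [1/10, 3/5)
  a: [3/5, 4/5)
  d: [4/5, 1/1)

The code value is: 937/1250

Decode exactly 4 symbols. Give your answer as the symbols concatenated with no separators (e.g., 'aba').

Answer: aaaa

Derivation:
Step 1: interval [0/1, 1/1), width = 1/1 - 0/1 = 1/1
  'c': [0/1 + 1/1*0/1, 0/1 + 1/1*1/10) = [0/1, 1/10)
  'f': [0/1 + 1/1*1/10, 0/1 + 1/1*3/5) = [1/10, 3/5)
  'a': [0/1 + 1/1*3/5, 0/1 + 1/1*4/5) = [3/5, 4/5) <- contains code 937/1250
  'd': [0/1 + 1/1*4/5, 0/1 + 1/1*1/1) = [4/5, 1/1)
  emit 'a', narrow to [3/5, 4/5)
Step 2: interval [3/5, 4/5), width = 4/5 - 3/5 = 1/5
  'c': [3/5 + 1/5*0/1, 3/5 + 1/5*1/10) = [3/5, 31/50)
  'f': [3/5 + 1/5*1/10, 3/5 + 1/5*3/5) = [31/50, 18/25)
  'a': [3/5 + 1/5*3/5, 3/5 + 1/5*4/5) = [18/25, 19/25) <- contains code 937/1250
  'd': [3/5 + 1/5*4/5, 3/5 + 1/5*1/1) = [19/25, 4/5)
  emit 'a', narrow to [18/25, 19/25)
Step 3: interval [18/25, 19/25), width = 19/25 - 18/25 = 1/25
  'c': [18/25 + 1/25*0/1, 18/25 + 1/25*1/10) = [18/25, 181/250)
  'f': [18/25 + 1/25*1/10, 18/25 + 1/25*3/5) = [181/250, 93/125)
  'a': [18/25 + 1/25*3/5, 18/25 + 1/25*4/5) = [93/125, 94/125) <- contains code 937/1250
  'd': [18/25 + 1/25*4/5, 18/25 + 1/25*1/1) = [94/125, 19/25)
  emit 'a', narrow to [93/125, 94/125)
Step 4: interval [93/125, 94/125), width = 94/125 - 93/125 = 1/125
  'c': [93/125 + 1/125*0/1, 93/125 + 1/125*1/10) = [93/125, 931/1250)
  'f': [93/125 + 1/125*1/10, 93/125 + 1/125*3/5) = [931/1250, 468/625)
  'a': [93/125 + 1/125*3/5, 93/125 + 1/125*4/5) = [468/625, 469/625) <- contains code 937/1250
  'd': [93/125 + 1/125*4/5, 93/125 + 1/125*1/1) = [469/625, 94/125)
  emit 'a', narrow to [468/625, 469/625)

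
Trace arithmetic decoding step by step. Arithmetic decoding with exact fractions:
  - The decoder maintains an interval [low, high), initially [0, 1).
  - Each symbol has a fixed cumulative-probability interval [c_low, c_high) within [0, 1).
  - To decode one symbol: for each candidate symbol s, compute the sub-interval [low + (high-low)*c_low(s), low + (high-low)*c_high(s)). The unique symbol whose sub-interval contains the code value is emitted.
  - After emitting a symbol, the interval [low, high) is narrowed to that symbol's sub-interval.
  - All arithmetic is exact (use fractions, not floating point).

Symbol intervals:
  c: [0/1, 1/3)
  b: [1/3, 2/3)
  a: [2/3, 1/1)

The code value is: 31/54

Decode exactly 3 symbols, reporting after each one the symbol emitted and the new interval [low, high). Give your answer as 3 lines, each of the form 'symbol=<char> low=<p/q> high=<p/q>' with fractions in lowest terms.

Answer: symbol=b low=1/3 high=2/3
symbol=a low=5/9 high=2/3
symbol=c low=5/9 high=16/27

Derivation:
Step 1: interval [0/1, 1/1), width = 1/1 - 0/1 = 1/1
  'c': [0/1 + 1/1*0/1, 0/1 + 1/1*1/3) = [0/1, 1/3)
  'b': [0/1 + 1/1*1/3, 0/1 + 1/1*2/3) = [1/3, 2/3) <- contains code 31/54
  'a': [0/1 + 1/1*2/3, 0/1 + 1/1*1/1) = [2/3, 1/1)
  emit 'b', narrow to [1/3, 2/3)
Step 2: interval [1/3, 2/3), width = 2/3 - 1/3 = 1/3
  'c': [1/3 + 1/3*0/1, 1/3 + 1/3*1/3) = [1/3, 4/9)
  'b': [1/3 + 1/3*1/3, 1/3 + 1/3*2/3) = [4/9, 5/9)
  'a': [1/3 + 1/3*2/3, 1/3 + 1/3*1/1) = [5/9, 2/3) <- contains code 31/54
  emit 'a', narrow to [5/9, 2/3)
Step 3: interval [5/9, 2/3), width = 2/3 - 5/9 = 1/9
  'c': [5/9 + 1/9*0/1, 5/9 + 1/9*1/3) = [5/9, 16/27) <- contains code 31/54
  'b': [5/9 + 1/9*1/3, 5/9 + 1/9*2/3) = [16/27, 17/27)
  'a': [5/9 + 1/9*2/3, 5/9 + 1/9*1/1) = [17/27, 2/3)
  emit 'c', narrow to [5/9, 16/27)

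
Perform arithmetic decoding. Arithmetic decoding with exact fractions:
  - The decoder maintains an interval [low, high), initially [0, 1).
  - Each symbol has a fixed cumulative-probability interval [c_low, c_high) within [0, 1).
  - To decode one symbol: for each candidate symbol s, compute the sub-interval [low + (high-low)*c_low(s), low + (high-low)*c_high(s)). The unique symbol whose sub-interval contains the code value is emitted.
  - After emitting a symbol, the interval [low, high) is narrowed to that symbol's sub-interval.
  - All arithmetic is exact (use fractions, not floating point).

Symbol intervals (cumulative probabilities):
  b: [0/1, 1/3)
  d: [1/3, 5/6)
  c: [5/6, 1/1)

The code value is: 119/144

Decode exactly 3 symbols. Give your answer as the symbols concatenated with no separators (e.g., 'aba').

Step 1: interval [0/1, 1/1), width = 1/1 - 0/1 = 1/1
  'b': [0/1 + 1/1*0/1, 0/1 + 1/1*1/3) = [0/1, 1/3)
  'd': [0/1 + 1/1*1/3, 0/1 + 1/1*5/6) = [1/3, 5/6) <- contains code 119/144
  'c': [0/1 + 1/1*5/6, 0/1 + 1/1*1/1) = [5/6, 1/1)
  emit 'd', narrow to [1/3, 5/6)
Step 2: interval [1/3, 5/6), width = 5/6 - 1/3 = 1/2
  'b': [1/3 + 1/2*0/1, 1/3 + 1/2*1/3) = [1/3, 1/2)
  'd': [1/3 + 1/2*1/3, 1/3 + 1/2*5/6) = [1/2, 3/4)
  'c': [1/3 + 1/2*5/6, 1/3 + 1/2*1/1) = [3/4, 5/6) <- contains code 119/144
  emit 'c', narrow to [3/4, 5/6)
Step 3: interval [3/4, 5/6), width = 5/6 - 3/4 = 1/12
  'b': [3/4 + 1/12*0/1, 3/4 + 1/12*1/3) = [3/4, 7/9)
  'd': [3/4 + 1/12*1/3, 3/4 + 1/12*5/6) = [7/9, 59/72)
  'c': [3/4 + 1/12*5/6, 3/4 + 1/12*1/1) = [59/72, 5/6) <- contains code 119/144
  emit 'c', narrow to [59/72, 5/6)

Answer: dcc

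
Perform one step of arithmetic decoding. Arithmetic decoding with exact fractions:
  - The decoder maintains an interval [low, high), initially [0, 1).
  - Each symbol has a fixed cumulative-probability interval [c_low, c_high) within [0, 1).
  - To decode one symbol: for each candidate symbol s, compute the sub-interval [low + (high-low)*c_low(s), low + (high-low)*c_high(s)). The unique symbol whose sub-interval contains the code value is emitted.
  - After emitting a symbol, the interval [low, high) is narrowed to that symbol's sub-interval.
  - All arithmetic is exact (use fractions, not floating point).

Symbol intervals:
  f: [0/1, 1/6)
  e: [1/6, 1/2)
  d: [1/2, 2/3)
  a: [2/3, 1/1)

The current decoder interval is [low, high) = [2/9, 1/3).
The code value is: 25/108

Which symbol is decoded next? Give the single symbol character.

Interval width = high − low = 1/3 − 2/9 = 1/9
Scaled code = (code − low) / width = (25/108 − 2/9) / 1/9 = 1/12
  f: [0/1, 1/6) ← scaled code falls here ✓
  e: [1/6, 1/2) 
  d: [1/2, 2/3) 
  a: [2/3, 1/1) 

Answer: f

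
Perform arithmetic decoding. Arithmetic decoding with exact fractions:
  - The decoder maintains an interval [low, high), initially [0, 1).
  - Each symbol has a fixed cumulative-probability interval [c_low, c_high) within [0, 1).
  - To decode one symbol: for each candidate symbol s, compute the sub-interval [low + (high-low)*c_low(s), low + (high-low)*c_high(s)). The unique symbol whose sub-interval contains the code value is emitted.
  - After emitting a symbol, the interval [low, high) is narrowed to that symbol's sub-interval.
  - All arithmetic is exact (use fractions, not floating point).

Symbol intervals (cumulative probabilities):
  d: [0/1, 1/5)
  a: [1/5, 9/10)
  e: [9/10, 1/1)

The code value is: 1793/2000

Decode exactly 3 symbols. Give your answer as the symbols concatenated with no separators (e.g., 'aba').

Answer: aee

Derivation:
Step 1: interval [0/1, 1/1), width = 1/1 - 0/1 = 1/1
  'd': [0/1 + 1/1*0/1, 0/1 + 1/1*1/5) = [0/1, 1/5)
  'a': [0/1 + 1/1*1/5, 0/1 + 1/1*9/10) = [1/5, 9/10) <- contains code 1793/2000
  'e': [0/1 + 1/1*9/10, 0/1 + 1/1*1/1) = [9/10, 1/1)
  emit 'a', narrow to [1/5, 9/10)
Step 2: interval [1/5, 9/10), width = 9/10 - 1/5 = 7/10
  'd': [1/5 + 7/10*0/1, 1/5 + 7/10*1/5) = [1/5, 17/50)
  'a': [1/5 + 7/10*1/5, 1/5 + 7/10*9/10) = [17/50, 83/100)
  'e': [1/5 + 7/10*9/10, 1/5 + 7/10*1/1) = [83/100, 9/10) <- contains code 1793/2000
  emit 'e', narrow to [83/100, 9/10)
Step 3: interval [83/100, 9/10), width = 9/10 - 83/100 = 7/100
  'd': [83/100 + 7/100*0/1, 83/100 + 7/100*1/5) = [83/100, 211/250)
  'a': [83/100 + 7/100*1/5, 83/100 + 7/100*9/10) = [211/250, 893/1000)
  'e': [83/100 + 7/100*9/10, 83/100 + 7/100*1/1) = [893/1000, 9/10) <- contains code 1793/2000
  emit 'e', narrow to [893/1000, 9/10)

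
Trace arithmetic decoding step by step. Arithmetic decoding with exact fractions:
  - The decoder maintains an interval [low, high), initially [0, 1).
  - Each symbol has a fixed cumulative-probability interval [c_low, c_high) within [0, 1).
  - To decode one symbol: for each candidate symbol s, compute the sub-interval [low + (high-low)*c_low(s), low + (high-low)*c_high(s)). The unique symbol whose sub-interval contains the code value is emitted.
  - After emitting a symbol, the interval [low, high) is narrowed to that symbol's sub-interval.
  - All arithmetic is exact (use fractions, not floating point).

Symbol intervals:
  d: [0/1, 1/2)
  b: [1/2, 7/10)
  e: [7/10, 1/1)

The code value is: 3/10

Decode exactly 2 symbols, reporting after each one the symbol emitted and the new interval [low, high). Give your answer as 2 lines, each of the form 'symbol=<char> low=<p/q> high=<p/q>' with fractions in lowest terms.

Step 1: interval [0/1, 1/1), width = 1/1 - 0/1 = 1/1
  'd': [0/1 + 1/1*0/1, 0/1 + 1/1*1/2) = [0/1, 1/2) <- contains code 3/10
  'b': [0/1 + 1/1*1/2, 0/1 + 1/1*7/10) = [1/2, 7/10)
  'e': [0/1 + 1/1*7/10, 0/1 + 1/1*1/1) = [7/10, 1/1)
  emit 'd', narrow to [0/1, 1/2)
Step 2: interval [0/1, 1/2), width = 1/2 - 0/1 = 1/2
  'd': [0/1 + 1/2*0/1, 0/1 + 1/2*1/2) = [0/1, 1/4)
  'b': [0/1 + 1/2*1/2, 0/1 + 1/2*7/10) = [1/4, 7/20) <- contains code 3/10
  'e': [0/1 + 1/2*7/10, 0/1 + 1/2*1/1) = [7/20, 1/2)
  emit 'b', narrow to [1/4, 7/20)

Answer: symbol=d low=0/1 high=1/2
symbol=b low=1/4 high=7/20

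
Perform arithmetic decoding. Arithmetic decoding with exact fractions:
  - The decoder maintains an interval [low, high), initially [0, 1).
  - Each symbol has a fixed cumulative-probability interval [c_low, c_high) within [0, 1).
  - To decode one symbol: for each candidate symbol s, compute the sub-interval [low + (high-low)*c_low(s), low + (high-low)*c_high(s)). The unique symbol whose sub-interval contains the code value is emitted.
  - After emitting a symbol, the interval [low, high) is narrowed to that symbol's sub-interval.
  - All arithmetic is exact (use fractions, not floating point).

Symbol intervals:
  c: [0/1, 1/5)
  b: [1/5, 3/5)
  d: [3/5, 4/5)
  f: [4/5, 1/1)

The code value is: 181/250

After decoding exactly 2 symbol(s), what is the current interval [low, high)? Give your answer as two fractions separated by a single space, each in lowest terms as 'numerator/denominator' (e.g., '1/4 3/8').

Step 1: interval [0/1, 1/1), width = 1/1 - 0/1 = 1/1
  'c': [0/1 + 1/1*0/1, 0/1 + 1/1*1/5) = [0/1, 1/5)
  'b': [0/1 + 1/1*1/5, 0/1 + 1/1*3/5) = [1/5, 3/5)
  'd': [0/1 + 1/1*3/5, 0/1 + 1/1*4/5) = [3/5, 4/5) <- contains code 181/250
  'f': [0/1 + 1/1*4/5, 0/1 + 1/1*1/1) = [4/5, 1/1)
  emit 'd', narrow to [3/5, 4/5)
Step 2: interval [3/5, 4/5), width = 4/5 - 3/5 = 1/5
  'c': [3/5 + 1/5*0/1, 3/5 + 1/5*1/5) = [3/5, 16/25)
  'b': [3/5 + 1/5*1/5, 3/5 + 1/5*3/5) = [16/25, 18/25)
  'd': [3/5 + 1/5*3/5, 3/5 + 1/5*4/5) = [18/25, 19/25) <- contains code 181/250
  'f': [3/5 + 1/5*4/5, 3/5 + 1/5*1/1) = [19/25, 4/5)
  emit 'd', narrow to [18/25, 19/25)

Answer: 18/25 19/25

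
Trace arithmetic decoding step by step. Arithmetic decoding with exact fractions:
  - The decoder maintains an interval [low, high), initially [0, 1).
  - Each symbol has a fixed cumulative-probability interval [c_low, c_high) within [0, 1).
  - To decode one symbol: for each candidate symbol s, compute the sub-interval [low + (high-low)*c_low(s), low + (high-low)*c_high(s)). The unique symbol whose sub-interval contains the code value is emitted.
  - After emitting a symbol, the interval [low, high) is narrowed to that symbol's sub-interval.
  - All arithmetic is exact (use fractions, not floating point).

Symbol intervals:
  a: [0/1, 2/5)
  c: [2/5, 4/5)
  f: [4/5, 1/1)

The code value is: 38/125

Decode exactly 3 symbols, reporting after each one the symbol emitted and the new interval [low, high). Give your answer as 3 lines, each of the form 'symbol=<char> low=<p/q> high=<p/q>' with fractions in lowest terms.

Step 1: interval [0/1, 1/1), width = 1/1 - 0/1 = 1/1
  'a': [0/1 + 1/1*0/1, 0/1 + 1/1*2/5) = [0/1, 2/5) <- contains code 38/125
  'c': [0/1 + 1/1*2/5, 0/1 + 1/1*4/5) = [2/5, 4/5)
  'f': [0/1 + 1/1*4/5, 0/1 + 1/1*1/1) = [4/5, 1/1)
  emit 'a', narrow to [0/1, 2/5)
Step 2: interval [0/1, 2/5), width = 2/5 - 0/1 = 2/5
  'a': [0/1 + 2/5*0/1, 0/1 + 2/5*2/5) = [0/1, 4/25)
  'c': [0/1 + 2/5*2/5, 0/1 + 2/5*4/5) = [4/25, 8/25) <- contains code 38/125
  'f': [0/1 + 2/5*4/5, 0/1 + 2/5*1/1) = [8/25, 2/5)
  emit 'c', narrow to [4/25, 8/25)
Step 3: interval [4/25, 8/25), width = 8/25 - 4/25 = 4/25
  'a': [4/25 + 4/25*0/1, 4/25 + 4/25*2/5) = [4/25, 28/125)
  'c': [4/25 + 4/25*2/5, 4/25 + 4/25*4/5) = [28/125, 36/125)
  'f': [4/25 + 4/25*4/5, 4/25 + 4/25*1/1) = [36/125, 8/25) <- contains code 38/125
  emit 'f', narrow to [36/125, 8/25)

Answer: symbol=a low=0/1 high=2/5
symbol=c low=4/25 high=8/25
symbol=f low=36/125 high=8/25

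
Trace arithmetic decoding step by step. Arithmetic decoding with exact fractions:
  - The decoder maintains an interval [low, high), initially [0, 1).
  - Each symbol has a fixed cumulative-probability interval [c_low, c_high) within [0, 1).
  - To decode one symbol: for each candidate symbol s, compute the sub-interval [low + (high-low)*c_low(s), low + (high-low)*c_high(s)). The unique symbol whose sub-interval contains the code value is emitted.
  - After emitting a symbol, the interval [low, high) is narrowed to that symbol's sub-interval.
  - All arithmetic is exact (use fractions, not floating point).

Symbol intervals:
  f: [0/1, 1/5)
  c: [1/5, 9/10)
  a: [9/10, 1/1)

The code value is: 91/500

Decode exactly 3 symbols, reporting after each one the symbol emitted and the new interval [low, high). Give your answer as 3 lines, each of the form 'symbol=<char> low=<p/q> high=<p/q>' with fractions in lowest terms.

Answer: symbol=f low=0/1 high=1/5
symbol=a low=9/50 high=1/5
symbol=f low=9/50 high=23/125

Derivation:
Step 1: interval [0/1, 1/1), width = 1/1 - 0/1 = 1/1
  'f': [0/1 + 1/1*0/1, 0/1 + 1/1*1/5) = [0/1, 1/5) <- contains code 91/500
  'c': [0/1 + 1/1*1/5, 0/1 + 1/1*9/10) = [1/5, 9/10)
  'a': [0/1 + 1/1*9/10, 0/1 + 1/1*1/1) = [9/10, 1/1)
  emit 'f', narrow to [0/1, 1/5)
Step 2: interval [0/1, 1/5), width = 1/5 - 0/1 = 1/5
  'f': [0/1 + 1/5*0/1, 0/1 + 1/5*1/5) = [0/1, 1/25)
  'c': [0/1 + 1/5*1/5, 0/1 + 1/5*9/10) = [1/25, 9/50)
  'a': [0/1 + 1/5*9/10, 0/1 + 1/5*1/1) = [9/50, 1/5) <- contains code 91/500
  emit 'a', narrow to [9/50, 1/5)
Step 3: interval [9/50, 1/5), width = 1/5 - 9/50 = 1/50
  'f': [9/50 + 1/50*0/1, 9/50 + 1/50*1/5) = [9/50, 23/125) <- contains code 91/500
  'c': [9/50 + 1/50*1/5, 9/50 + 1/50*9/10) = [23/125, 99/500)
  'a': [9/50 + 1/50*9/10, 9/50 + 1/50*1/1) = [99/500, 1/5)
  emit 'f', narrow to [9/50, 23/125)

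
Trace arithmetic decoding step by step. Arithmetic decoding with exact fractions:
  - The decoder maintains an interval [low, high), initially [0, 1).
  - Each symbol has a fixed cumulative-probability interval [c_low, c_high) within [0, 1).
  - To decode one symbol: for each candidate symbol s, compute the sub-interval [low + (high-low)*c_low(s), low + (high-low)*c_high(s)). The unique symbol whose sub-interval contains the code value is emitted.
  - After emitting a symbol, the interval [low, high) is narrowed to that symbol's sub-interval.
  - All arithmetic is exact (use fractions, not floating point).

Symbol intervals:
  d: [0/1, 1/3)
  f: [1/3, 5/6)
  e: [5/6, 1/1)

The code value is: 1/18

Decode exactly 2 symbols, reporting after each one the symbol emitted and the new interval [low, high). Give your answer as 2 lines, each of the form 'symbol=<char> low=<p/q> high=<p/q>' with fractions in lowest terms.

Answer: symbol=d low=0/1 high=1/3
symbol=d low=0/1 high=1/9

Derivation:
Step 1: interval [0/1, 1/1), width = 1/1 - 0/1 = 1/1
  'd': [0/1 + 1/1*0/1, 0/1 + 1/1*1/3) = [0/1, 1/3) <- contains code 1/18
  'f': [0/1 + 1/1*1/3, 0/1 + 1/1*5/6) = [1/3, 5/6)
  'e': [0/1 + 1/1*5/6, 0/1 + 1/1*1/1) = [5/6, 1/1)
  emit 'd', narrow to [0/1, 1/3)
Step 2: interval [0/1, 1/3), width = 1/3 - 0/1 = 1/3
  'd': [0/1 + 1/3*0/1, 0/1 + 1/3*1/3) = [0/1, 1/9) <- contains code 1/18
  'f': [0/1 + 1/3*1/3, 0/1 + 1/3*5/6) = [1/9, 5/18)
  'e': [0/1 + 1/3*5/6, 0/1 + 1/3*1/1) = [5/18, 1/3)
  emit 'd', narrow to [0/1, 1/9)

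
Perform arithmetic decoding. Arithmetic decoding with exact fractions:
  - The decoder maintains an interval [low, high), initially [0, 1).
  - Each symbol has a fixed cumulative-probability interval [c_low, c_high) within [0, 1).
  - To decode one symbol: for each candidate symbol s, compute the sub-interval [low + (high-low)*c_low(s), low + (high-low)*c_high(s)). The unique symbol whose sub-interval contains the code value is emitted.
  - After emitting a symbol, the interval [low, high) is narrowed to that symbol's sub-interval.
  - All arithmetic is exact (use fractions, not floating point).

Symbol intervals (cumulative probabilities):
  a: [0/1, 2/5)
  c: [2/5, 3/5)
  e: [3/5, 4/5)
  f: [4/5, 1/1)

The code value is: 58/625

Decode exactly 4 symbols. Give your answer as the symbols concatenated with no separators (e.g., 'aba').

Answer: aacf

Derivation:
Step 1: interval [0/1, 1/1), width = 1/1 - 0/1 = 1/1
  'a': [0/1 + 1/1*0/1, 0/1 + 1/1*2/5) = [0/1, 2/5) <- contains code 58/625
  'c': [0/1 + 1/1*2/5, 0/1 + 1/1*3/5) = [2/5, 3/5)
  'e': [0/1 + 1/1*3/5, 0/1 + 1/1*4/5) = [3/5, 4/5)
  'f': [0/1 + 1/1*4/5, 0/1 + 1/1*1/1) = [4/5, 1/1)
  emit 'a', narrow to [0/1, 2/5)
Step 2: interval [0/1, 2/5), width = 2/5 - 0/1 = 2/5
  'a': [0/1 + 2/5*0/1, 0/1 + 2/5*2/5) = [0/1, 4/25) <- contains code 58/625
  'c': [0/1 + 2/5*2/5, 0/1 + 2/5*3/5) = [4/25, 6/25)
  'e': [0/1 + 2/5*3/5, 0/1 + 2/5*4/5) = [6/25, 8/25)
  'f': [0/1 + 2/5*4/5, 0/1 + 2/5*1/1) = [8/25, 2/5)
  emit 'a', narrow to [0/1, 4/25)
Step 3: interval [0/1, 4/25), width = 4/25 - 0/1 = 4/25
  'a': [0/1 + 4/25*0/1, 0/1 + 4/25*2/5) = [0/1, 8/125)
  'c': [0/1 + 4/25*2/5, 0/1 + 4/25*3/5) = [8/125, 12/125) <- contains code 58/625
  'e': [0/1 + 4/25*3/5, 0/1 + 4/25*4/5) = [12/125, 16/125)
  'f': [0/1 + 4/25*4/5, 0/1 + 4/25*1/1) = [16/125, 4/25)
  emit 'c', narrow to [8/125, 12/125)
Step 4: interval [8/125, 12/125), width = 12/125 - 8/125 = 4/125
  'a': [8/125 + 4/125*0/1, 8/125 + 4/125*2/5) = [8/125, 48/625)
  'c': [8/125 + 4/125*2/5, 8/125 + 4/125*3/5) = [48/625, 52/625)
  'e': [8/125 + 4/125*3/5, 8/125 + 4/125*4/5) = [52/625, 56/625)
  'f': [8/125 + 4/125*4/5, 8/125 + 4/125*1/1) = [56/625, 12/125) <- contains code 58/625
  emit 'f', narrow to [56/625, 12/125)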